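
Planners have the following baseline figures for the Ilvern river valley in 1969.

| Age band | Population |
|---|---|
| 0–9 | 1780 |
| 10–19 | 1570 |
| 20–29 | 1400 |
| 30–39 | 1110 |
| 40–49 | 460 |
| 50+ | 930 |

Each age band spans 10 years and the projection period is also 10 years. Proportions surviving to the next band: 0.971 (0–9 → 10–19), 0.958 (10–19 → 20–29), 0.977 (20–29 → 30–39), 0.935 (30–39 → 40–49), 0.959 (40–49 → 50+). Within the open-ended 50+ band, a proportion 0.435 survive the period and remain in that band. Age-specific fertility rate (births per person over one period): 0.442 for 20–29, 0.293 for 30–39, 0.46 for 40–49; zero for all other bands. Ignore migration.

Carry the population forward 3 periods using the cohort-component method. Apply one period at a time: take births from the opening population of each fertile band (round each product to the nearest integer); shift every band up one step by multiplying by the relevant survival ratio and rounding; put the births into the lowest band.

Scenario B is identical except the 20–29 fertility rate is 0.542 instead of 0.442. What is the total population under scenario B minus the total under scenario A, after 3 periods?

441

[period 1]
Births: 1400 × 0.442 = 619  |  1110 × 0.293 = 325  |  460 × 0.46 = 212 → total 1156
10–19: 1780 × 0.971 = 1728
20–29: 1570 × 0.958 = 1504
30–39: 1400 × 0.977 = 1368
40–49: 1110 × 0.935 = 1038
50+: 460 × 0.959 + 930 × 0.435 = 441 + 405 = 846
End of period: [1156, 1728, 1504, 1368, 1038, 846]
[period 2]
Births: 1504 × 0.442 = 665  |  1368 × 0.293 = 401  |  1038 × 0.46 = 477 → total 1543
10–19: 1156 × 0.971 = 1122
20–29: 1728 × 0.958 = 1655
30–39: 1504 × 0.977 = 1469
40–49: 1368 × 0.935 = 1279
50+: 1038 × 0.959 + 846 × 0.435 = 995 + 368 = 1363
End of period: [1543, 1122, 1655, 1469, 1279, 1363]
[period 3]
Births: 1655 × 0.442 = 732  |  1469 × 0.293 = 430  |  1279 × 0.46 = 588 → total 1750
10–19: 1543 × 0.971 = 1498
20–29: 1122 × 0.958 = 1075
30–39: 1655 × 0.977 = 1617
40–49: 1469 × 0.935 = 1374
50+: 1279 × 0.959 + 1363 × 0.435 = 1227 + 593 = 1820
End of period: [1750, 1498, 1075, 1617, 1374, 1820]
Scenario A total after 3 periods: 9134
Scenario B projection —
[period 1]
Births: 1400 × 0.542 = 759  |  1110 × 0.293 = 325  |  460 × 0.46 = 212 → total 1296
10–19: 1780 × 0.971 = 1728
20–29: 1570 × 0.958 = 1504
30–39: 1400 × 0.977 = 1368
40–49: 1110 × 0.935 = 1038
50+: 460 × 0.959 + 930 × 0.435 = 441 + 405 = 846
End of period: [1296, 1728, 1504, 1368, 1038, 846]
[period 2]
Births: 1504 × 0.542 = 815  |  1368 × 0.293 = 401  |  1038 × 0.46 = 477 → total 1693
10–19: 1296 × 0.971 = 1258
20–29: 1728 × 0.958 = 1655
30–39: 1504 × 0.977 = 1469
40–49: 1368 × 0.935 = 1279
50+: 1038 × 0.959 + 846 × 0.435 = 995 + 368 = 1363
End of period: [1693, 1258, 1655, 1469, 1279, 1363]
[period 3]
Births: 1655 × 0.542 = 897  |  1469 × 0.293 = 430  |  1279 × 0.46 = 588 → total 1915
10–19: 1693 × 0.971 = 1644
20–29: 1258 × 0.958 = 1205
30–39: 1655 × 0.977 = 1617
40–49: 1469 × 0.935 = 1374
50+: 1279 × 0.959 + 1363 × 0.435 = 1227 + 593 = 1820
End of period: [1915, 1644, 1205, 1617, 1374, 1820]
Scenario B total after 3 periods: 9575
Difference B − A = 9575 − 9134 = 441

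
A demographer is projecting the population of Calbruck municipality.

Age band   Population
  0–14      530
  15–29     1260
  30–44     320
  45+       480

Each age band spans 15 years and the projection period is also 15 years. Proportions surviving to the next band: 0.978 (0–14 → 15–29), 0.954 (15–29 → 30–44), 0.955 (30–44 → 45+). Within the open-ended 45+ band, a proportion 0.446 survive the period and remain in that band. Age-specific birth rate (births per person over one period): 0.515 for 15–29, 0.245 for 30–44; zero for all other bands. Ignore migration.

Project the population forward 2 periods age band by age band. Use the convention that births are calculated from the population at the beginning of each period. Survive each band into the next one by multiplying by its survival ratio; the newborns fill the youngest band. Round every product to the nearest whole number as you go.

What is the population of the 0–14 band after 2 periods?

(Bands numbered youngest = 1 to oldest = 4.)
Period 1.
Births: 1260 * 0.515 = 649 ; 320 * 0.245 = 78 → total 727
Band 2: 530 * 0.978 = 518
Band 3: 1260 * 0.954 = 1202
Band 4: 320 * 0.955 + 480 * 0.446 = 306 + 214 = 520
Giving 727 / 518 / 1202 / 520.
Period 2.
Births: 518 * 0.515 = 267 ; 1202 * 0.245 = 294 → total 561
Band 2: 727 * 0.978 = 711
Band 3: 518 * 0.954 = 494
Band 4: 1202 * 0.955 + 520 * 0.446 = 1148 + 232 = 1380
Giving 561 / 711 / 494 / 1380.

561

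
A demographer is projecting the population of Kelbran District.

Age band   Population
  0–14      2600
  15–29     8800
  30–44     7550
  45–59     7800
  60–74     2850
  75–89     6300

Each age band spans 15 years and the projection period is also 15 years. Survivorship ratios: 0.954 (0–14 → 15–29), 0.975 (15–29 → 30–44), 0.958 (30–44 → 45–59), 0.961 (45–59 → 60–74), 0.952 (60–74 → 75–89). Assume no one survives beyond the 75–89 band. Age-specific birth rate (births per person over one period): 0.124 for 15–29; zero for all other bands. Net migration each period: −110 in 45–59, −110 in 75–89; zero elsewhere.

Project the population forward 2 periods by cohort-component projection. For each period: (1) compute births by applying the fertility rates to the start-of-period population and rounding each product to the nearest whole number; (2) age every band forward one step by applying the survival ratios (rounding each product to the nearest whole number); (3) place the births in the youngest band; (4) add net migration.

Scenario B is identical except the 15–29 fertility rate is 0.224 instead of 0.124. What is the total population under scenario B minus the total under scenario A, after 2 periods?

(Bands numbered youngest = 1 to oldest = 6.)
Period 1.
Births: 8800 * 0.124 = 1091
Band 2: 2600 * 0.954 = 2480
Band 3: 8800 * 0.975 = 8580
Band 4: 7550 * 0.958 = 7233
Band 5: 7800 * 0.961 = 7496
Band 6: 2850 * 0.952 = 2713
Net migration: Band 4 − 110 → 7123; Band 6 − 110 → 2603
Population now: 0–14=1091, 15–29=2480, 30–44=8580, 45–59=7123, 60–74=7496, 75–89=2603
Period 2.
Births: 2480 * 0.124 = 308
Band 2: 1091 * 0.954 = 1041
Band 3: 2480 * 0.975 = 2418
Band 4: 8580 * 0.958 = 8220
Band 5: 7123 * 0.961 = 6845
Band 6: 7496 * 0.952 = 7136
Net migration: Band 4 − 110 → 8110; Band 6 − 110 → 7026
Population now: 0–14=308, 15–29=1041, 30–44=2418, 45–59=8110, 60–74=6845, 75–89=7026
Scenario A total after 2 periods: 25748
Scenario B projection —
Period 1.
Births: 8800 * 0.224 = 1971
Band 2: 2600 * 0.954 = 2480
Band 3: 8800 * 0.975 = 8580
Band 4: 7550 * 0.958 = 7233
Band 5: 7800 * 0.961 = 7496
Band 6: 2850 * 0.952 = 2713
Net migration: Band 4 − 110 → 7123; Band 6 − 110 → 2603
Population now: 0–14=1971, 15–29=2480, 30–44=8580, 45–59=7123, 60–74=7496, 75–89=2603
Period 2.
Births: 2480 * 0.224 = 556
Band 2: 1971 * 0.954 = 1880
Band 3: 2480 * 0.975 = 2418
Band 4: 8580 * 0.958 = 8220
Band 5: 7123 * 0.961 = 6845
Band 6: 7496 * 0.952 = 7136
Net migration: Band 4 − 110 → 8110; Band 6 − 110 → 7026
Population now: 0–14=556, 15–29=1880, 30–44=2418, 45–59=8110, 60–74=6845, 75–89=7026
Scenario B total after 2 periods: 26835
Difference B − A = 26835 − 25748 = 1087

1087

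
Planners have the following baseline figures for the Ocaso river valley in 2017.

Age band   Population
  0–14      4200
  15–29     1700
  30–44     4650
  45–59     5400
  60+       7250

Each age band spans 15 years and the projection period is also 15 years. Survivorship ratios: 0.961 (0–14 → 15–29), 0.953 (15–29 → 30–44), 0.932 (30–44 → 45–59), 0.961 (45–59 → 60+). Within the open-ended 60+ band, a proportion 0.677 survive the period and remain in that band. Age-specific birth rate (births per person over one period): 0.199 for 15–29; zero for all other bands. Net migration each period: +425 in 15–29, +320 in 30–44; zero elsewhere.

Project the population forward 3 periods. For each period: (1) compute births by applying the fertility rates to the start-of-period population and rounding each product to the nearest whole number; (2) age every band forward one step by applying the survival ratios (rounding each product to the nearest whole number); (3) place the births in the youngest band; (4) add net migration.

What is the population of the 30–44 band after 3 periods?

— Period 1 —
Births: 1700 × 0.199 = 338
15–29: 4200 × 0.961 = 4036
30–44: 1700 × 0.953 = 1620
45–59: 4650 × 0.932 = 4334
60+: 5400 × 0.961 + 7250 × 0.677 = 5189 + 4908 = 10097
Net migration: 15–29 + 425 → 4461; 30–44 + 320 → 1940
→ [338, 4461, 1940, 4334, 10097]
— Period 2 —
Births: 4461 × 0.199 = 888
15–29: 338 × 0.961 = 325
30–44: 4461 × 0.953 = 4251
45–59: 1940 × 0.932 = 1808
60+: 4334 × 0.961 + 10097 × 0.677 = 4165 + 6836 = 11001
Net migration: 15–29 + 425 → 750; 30–44 + 320 → 4571
→ [888, 750, 4571, 1808, 11001]
— Period 3 —
Births: 750 × 0.199 = 149
15–29: 888 × 0.961 = 853
30–44: 750 × 0.953 = 715
45–59: 4571 × 0.932 = 4260
60+: 1808 × 0.961 + 11001 × 0.677 = 1737 + 7448 = 9185
Net migration: 15–29 + 425 → 1278; 30–44 + 320 → 1035
→ [149, 1278, 1035, 4260, 9185]

1035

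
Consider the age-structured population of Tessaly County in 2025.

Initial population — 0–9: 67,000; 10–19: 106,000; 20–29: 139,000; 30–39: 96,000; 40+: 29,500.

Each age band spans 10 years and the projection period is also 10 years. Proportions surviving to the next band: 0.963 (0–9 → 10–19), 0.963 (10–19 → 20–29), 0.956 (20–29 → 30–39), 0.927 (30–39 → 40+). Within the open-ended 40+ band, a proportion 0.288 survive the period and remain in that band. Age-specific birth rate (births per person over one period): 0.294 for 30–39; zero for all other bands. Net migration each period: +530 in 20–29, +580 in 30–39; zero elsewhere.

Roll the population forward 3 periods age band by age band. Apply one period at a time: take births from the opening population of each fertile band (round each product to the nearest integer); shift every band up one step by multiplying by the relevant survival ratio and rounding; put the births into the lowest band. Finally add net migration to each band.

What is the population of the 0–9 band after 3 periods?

29010

Period 1.
Births: 96000 * 0.294 = 28224
10–19: 67000 * 0.963 = 64521
20–29: 106000 * 0.963 = 102078
30–39: 139000 * 0.956 = 132884
40+: 96000 * 0.927 + 29500 * 0.288 = 88992 + 8496 = 97488
Net migration: 20–29 + 530 → 102608; 30–39 + 580 → 133464
→ [28224, 64521, 102608, 133464, 97488]
Period 2.
Births: 133464 * 0.294 = 39238
10–19: 28224 * 0.963 = 27180
20–29: 64521 * 0.963 = 62134
30–39: 102608 * 0.956 = 98093
40+: 133464 * 0.927 + 97488 * 0.288 = 123721 + 28077 = 151798
Net migration: 20–29 + 530 → 62664; 30–39 + 580 → 98673
→ [39238, 27180, 62664, 98673, 151798]
Period 3.
Births: 98673 * 0.294 = 29010
10–19: 39238 * 0.963 = 37786
20–29: 27180 * 0.963 = 26174
30–39: 62664 * 0.956 = 59907
40+: 98673 * 0.927 + 151798 * 0.288 = 91470 + 43718 = 135188
Net migration: 20–29 + 530 → 26704; 30–39 + 580 → 60487
→ [29010, 37786, 26704, 60487, 135188]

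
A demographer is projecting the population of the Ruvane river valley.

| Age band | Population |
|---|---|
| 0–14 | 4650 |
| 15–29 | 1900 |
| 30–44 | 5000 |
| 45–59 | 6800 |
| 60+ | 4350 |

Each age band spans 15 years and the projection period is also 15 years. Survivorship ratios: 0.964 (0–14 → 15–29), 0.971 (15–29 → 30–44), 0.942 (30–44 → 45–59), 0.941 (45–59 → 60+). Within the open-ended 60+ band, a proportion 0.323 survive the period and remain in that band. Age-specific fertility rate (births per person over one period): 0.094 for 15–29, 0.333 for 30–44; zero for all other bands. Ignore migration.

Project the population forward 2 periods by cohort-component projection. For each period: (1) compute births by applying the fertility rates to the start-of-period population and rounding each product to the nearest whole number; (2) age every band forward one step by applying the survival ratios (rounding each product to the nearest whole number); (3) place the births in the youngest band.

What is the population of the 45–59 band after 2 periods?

1738

Numbering the groups 1..5 from youngest to oldest:
Period 1.
Births: 1900 * 0.094 = 179 ; 5000 * 0.333 = 1665 → total 1844
Group 2: 4650 * 0.964 = 4483
Group 3: 1900 * 0.971 = 1845
Group 4: 5000 * 0.942 = 4710
Group 5: 6800 * 0.941 + 4350 * 0.323 = 6399 + 1405 = 7804
Giving 1844 / 4483 / 1845 / 4710 / 7804.
Period 2.
Births: 4483 * 0.094 = 421 ; 1845 * 0.333 = 614 → total 1035
Group 2: 1844 * 0.964 = 1778
Group 3: 4483 * 0.971 = 4353
Group 4: 1845 * 0.942 = 1738
Group 5: 4710 * 0.941 + 7804 * 0.323 = 4432 + 2521 = 6953
Giving 1035 / 1778 / 4353 / 1738 / 6953.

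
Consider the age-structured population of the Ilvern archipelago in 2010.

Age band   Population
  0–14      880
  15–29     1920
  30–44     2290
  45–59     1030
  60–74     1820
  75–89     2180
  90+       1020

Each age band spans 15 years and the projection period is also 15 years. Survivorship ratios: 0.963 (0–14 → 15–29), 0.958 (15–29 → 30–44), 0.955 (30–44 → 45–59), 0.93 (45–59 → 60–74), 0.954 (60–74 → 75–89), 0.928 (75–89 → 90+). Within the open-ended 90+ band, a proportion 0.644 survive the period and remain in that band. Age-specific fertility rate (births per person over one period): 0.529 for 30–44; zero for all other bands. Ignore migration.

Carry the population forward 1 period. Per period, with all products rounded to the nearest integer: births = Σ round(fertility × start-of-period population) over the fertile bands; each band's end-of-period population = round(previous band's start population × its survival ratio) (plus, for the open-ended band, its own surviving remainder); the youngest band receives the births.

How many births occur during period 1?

1211

Period 1.
Births: 2290 × 0.529 = 1211
15–29: 880 × 0.963 = 847
30–44: 1920 × 0.958 = 1839
45–59: 2290 × 0.955 = 2187
60–74: 1030 × 0.93 = 958
75–89: 1820 × 0.954 = 1736
90+: 2180 × 0.928 + 1020 × 0.644 = 2023 + 657 = 2680
Giving 1211 / 847 / 1839 / 2187 / 958 / 1736 / 2680.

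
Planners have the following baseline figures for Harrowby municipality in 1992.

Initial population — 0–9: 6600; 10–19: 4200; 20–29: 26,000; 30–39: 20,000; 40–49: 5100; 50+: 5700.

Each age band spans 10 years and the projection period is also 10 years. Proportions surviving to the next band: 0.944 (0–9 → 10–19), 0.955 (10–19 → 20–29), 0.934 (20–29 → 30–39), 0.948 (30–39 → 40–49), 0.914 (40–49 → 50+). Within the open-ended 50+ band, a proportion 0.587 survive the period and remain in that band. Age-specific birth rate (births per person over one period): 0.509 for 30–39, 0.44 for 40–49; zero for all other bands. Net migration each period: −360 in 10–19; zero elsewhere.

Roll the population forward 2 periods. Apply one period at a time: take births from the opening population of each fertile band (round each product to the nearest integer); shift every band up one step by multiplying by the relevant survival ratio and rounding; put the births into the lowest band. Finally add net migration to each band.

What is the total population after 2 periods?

Let band 1 be 0–9 through band 6 = 50+.
Period 1.
Births: 20000 × 0.509 = 10180 ; 5100 × 0.44 = 2244 ⇒ total 12424
Band 2: 6600 × 0.944 = 6230
Band 3: 4200 × 0.955 = 4011
Band 4: 26000 × 0.934 = 24284
Band 5: 20000 × 0.948 = 18960
Band 6: 5100 × 0.914 + 5700 × 0.587 = 4661 + 3346 = 8007
Net migration: Band 2 − 360 → 5870
→ [12424, 5870, 4011, 24284, 18960, 8007]
Period 2.
Births: 24284 × 0.509 = 12361 ; 18960 × 0.44 = 8342 ⇒ total 20703
Band 2: 12424 × 0.944 = 11728
Band 3: 5870 × 0.955 = 5606
Band 4: 4011 × 0.934 = 3746
Band 5: 24284 × 0.948 = 23021
Band 6: 18960 × 0.914 + 8007 × 0.587 = 17329 + 4700 = 22029
Net migration: Band 2 − 360 → 11368
→ [20703, 11368, 5606, 3746, 23021, 22029]
Total after period 2: 20703 + 11368 + 5606 + 3746 + 23021 + 22029 = 86473

86473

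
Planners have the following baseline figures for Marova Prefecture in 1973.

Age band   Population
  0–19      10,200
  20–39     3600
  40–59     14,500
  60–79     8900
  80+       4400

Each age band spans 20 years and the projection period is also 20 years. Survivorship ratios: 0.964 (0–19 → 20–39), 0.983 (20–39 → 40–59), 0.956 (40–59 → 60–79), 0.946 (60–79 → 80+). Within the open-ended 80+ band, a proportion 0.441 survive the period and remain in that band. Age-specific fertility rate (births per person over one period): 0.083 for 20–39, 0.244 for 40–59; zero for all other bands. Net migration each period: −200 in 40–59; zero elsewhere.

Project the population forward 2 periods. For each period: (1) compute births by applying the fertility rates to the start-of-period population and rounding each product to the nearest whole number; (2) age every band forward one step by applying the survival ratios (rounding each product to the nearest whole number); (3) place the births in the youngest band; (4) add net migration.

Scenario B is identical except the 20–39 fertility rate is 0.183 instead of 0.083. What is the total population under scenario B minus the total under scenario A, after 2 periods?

Let band 1 be 0–19 through band 5 = 80+.
[period 1]
Births: 3600 × 0.083 = 299, 14500 × 0.244 = 3538 ⇒ total 3837
Band 2: 10200 × 0.964 = 9833
Band 3: 3600 × 0.983 = 3539
Band 4: 14500 × 0.956 = 13862
Band 5: 8900 × 0.946 + 4400 × 0.441 = 8419 + 1940 = 10359
Net migration: Band 3 − 200 → 3339
Giving 3837 / 9833 / 3339 / 13862 / 10359.
[period 2]
Births: 9833 × 0.083 = 816, 3339 × 0.244 = 815 ⇒ total 1631
Band 2: 3837 × 0.964 = 3699
Band 3: 9833 × 0.983 = 9666
Band 4: 3339 × 0.956 = 3192
Band 5: 13862 × 0.946 + 10359 × 0.441 = 13113 + 4568 = 17681
Net migration: Band 3 − 200 → 9466
Giving 1631 / 3699 / 9466 / 3192 / 17681.
Scenario A total after 2 periods: 35669
Scenario B projection —
[period 1]
Births: 3600 × 0.183 = 659, 14500 × 0.244 = 3538 ⇒ total 4197
Band 2: 10200 × 0.964 = 9833
Band 3: 3600 × 0.983 = 3539
Band 4: 14500 × 0.956 = 13862
Band 5: 8900 × 0.946 + 4400 × 0.441 = 8419 + 1940 = 10359
Net migration: Band 3 − 200 → 3339
Giving 4197 / 9833 / 3339 / 13862 / 10359.
[period 2]
Births: 9833 × 0.183 = 1799, 3339 × 0.244 = 815 ⇒ total 2614
Band 2: 4197 × 0.964 = 4046
Band 3: 9833 × 0.983 = 9666
Band 4: 3339 × 0.956 = 3192
Band 5: 13862 × 0.946 + 10359 × 0.441 = 13113 + 4568 = 17681
Net migration: Band 3 − 200 → 9466
Giving 2614 / 4046 / 9466 / 3192 / 17681.
Scenario B total after 2 periods: 36999
Difference B − A = 36999 − 35669 = 1330

1330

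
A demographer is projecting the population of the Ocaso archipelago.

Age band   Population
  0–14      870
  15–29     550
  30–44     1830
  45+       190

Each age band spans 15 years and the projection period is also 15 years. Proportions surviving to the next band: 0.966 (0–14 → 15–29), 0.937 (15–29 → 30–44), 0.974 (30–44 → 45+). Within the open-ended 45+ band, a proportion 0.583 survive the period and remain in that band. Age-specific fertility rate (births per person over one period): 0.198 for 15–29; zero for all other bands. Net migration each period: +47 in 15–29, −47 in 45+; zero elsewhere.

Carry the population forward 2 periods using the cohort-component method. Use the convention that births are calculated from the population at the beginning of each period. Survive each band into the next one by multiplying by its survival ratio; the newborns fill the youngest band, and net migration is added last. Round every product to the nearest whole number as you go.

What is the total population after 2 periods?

2690

— Period 1 —
Births: 550 × 0.198 = 109
15–29: 870 × 0.966 = 840
30–44: 550 × 0.937 = 515
45+: 1830 × 0.974 + 190 × 0.583 = 1782 + 111 = 1893
Net migration: 15–29 + 47 → 887; 45+ − 47 → 1846
Giving 109 / 887 / 515 / 1846.
— Period 2 —
Births: 887 × 0.198 = 176
15–29: 109 × 0.966 = 105
30–44: 887 × 0.937 = 831
45+: 515 × 0.974 + 1846 × 0.583 = 502 + 1076 = 1578
Net migration: 15–29 + 47 → 152; 45+ − 47 → 1531
Giving 176 / 152 / 831 / 1531.
Total after period 2: 176 + 152 + 831 + 1531 = 2690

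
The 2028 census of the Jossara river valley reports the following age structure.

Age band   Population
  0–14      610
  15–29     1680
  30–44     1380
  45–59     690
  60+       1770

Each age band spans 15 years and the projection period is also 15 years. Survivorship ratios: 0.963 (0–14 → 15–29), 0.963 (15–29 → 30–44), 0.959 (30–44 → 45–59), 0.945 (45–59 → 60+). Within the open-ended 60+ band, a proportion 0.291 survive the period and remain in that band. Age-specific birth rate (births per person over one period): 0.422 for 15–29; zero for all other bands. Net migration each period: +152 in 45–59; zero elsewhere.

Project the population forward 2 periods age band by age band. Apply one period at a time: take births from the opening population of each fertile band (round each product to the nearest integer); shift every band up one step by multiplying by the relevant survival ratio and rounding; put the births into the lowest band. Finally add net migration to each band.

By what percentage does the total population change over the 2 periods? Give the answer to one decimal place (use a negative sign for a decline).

-19.5

Period 1:
Births: 1680 × 0.422 = 709
15–29: 610 × 0.963 = 587
30–44: 1680 × 0.963 = 1618
45–59: 1380 × 0.959 = 1323
60+: 690 × 0.945 + 1770 × 0.291 = 652 + 515 = 1167
Net migration: 45–59 + 152 → 1475
End of period: [709, 587, 1618, 1475, 1167]
Period 2:
Births: 587 × 0.422 = 248
15–29: 709 × 0.963 = 683
30–44: 587 × 0.963 = 565
45–59: 1618 × 0.959 = 1552
60+: 1475 × 0.945 + 1167 × 0.291 = 1394 + 340 = 1734
Net migration: 45–59 + 152 → 1704
End of period: [248, 683, 565, 1704, 1734]
Total: 6130 → 4934; change = -1196; percentage change = -19.5%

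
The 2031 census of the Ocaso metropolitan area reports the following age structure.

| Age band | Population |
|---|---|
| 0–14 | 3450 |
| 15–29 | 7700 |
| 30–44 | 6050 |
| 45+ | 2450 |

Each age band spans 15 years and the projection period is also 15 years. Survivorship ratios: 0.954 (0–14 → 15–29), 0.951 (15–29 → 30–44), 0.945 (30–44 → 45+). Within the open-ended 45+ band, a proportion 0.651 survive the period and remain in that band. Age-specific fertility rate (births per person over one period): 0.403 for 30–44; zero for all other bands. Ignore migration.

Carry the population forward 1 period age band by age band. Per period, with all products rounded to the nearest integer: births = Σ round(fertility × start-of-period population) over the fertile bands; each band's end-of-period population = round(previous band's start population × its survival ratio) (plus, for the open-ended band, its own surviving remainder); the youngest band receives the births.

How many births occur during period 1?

Call the bands 1 to 4, youngest first.
After projecting period 1:
Births: 6050 × 0.403 = 2438
Band 2: 3450 × 0.954 = 3291
Band 3: 7700 × 0.951 = 7323
Band 4: 6050 × 0.945 + 2450 × 0.651 = 5717 + 1595 = 7312
Population now: 0–14=2438, 15–29=3291, 30–44=7323, 45+=7312

2438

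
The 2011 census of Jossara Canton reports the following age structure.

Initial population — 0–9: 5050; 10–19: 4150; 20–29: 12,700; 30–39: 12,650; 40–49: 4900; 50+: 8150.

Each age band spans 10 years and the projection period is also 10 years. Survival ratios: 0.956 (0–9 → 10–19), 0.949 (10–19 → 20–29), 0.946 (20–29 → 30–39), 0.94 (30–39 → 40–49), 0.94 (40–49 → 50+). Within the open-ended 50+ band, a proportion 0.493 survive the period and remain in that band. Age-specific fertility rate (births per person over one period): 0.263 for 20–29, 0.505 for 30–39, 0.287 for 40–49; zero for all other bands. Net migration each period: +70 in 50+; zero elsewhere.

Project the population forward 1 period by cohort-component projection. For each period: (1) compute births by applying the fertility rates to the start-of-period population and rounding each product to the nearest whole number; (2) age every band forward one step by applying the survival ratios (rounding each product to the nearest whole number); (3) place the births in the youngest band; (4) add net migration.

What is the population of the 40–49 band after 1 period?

11891

Period 1:
Births: 12700 × 0.263 = 3340, 12650 × 0.505 = 6388, 4900 × 0.287 = 1406 ⇒ total 11134
10–19: 5050 × 0.956 = 4828
20–29: 4150 × 0.949 = 3938
30–39: 12700 × 0.946 = 12014
40–49: 12650 × 0.94 = 11891
50+: 4900 × 0.94 + 8150 × 0.493 = 4606 + 4018 = 8624
Net migration: 50+ + 70 → 8694
End of period: [11134, 4828, 3938, 12014, 11891, 8694]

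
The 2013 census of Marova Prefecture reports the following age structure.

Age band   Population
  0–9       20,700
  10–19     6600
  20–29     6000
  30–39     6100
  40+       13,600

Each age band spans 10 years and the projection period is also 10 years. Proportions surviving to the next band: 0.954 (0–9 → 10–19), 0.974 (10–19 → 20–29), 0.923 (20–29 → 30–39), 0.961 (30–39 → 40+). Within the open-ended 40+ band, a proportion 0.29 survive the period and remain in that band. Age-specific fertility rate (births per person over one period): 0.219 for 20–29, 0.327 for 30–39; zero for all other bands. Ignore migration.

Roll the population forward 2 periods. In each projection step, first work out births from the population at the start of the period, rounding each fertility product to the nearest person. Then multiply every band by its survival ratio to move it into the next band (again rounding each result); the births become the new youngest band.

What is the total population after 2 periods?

39710

Let group 1 be 0–9 through group 5 = 40+.
Period 1.
Births: 6000 * 0.219 = 1314, 6100 * 0.327 = 1995 — total 3309
Group 2: 20700 * 0.954 = 19748
Group 3: 6600 * 0.974 = 6428
Group 4: 6000 * 0.923 = 5538
Group 5: 6100 * 0.961 + 13600 * 0.29 = 5862 + 3944 = 9806
Population now: 0–9=3309, 10–19=19748, 20–29=6428, 30–39=5538, 40+=9806
Period 2.
Births: 6428 * 0.219 = 1408, 5538 * 0.327 = 1811 — total 3219
Group 2: 3309 * 0.954 = 3157
Group 3: 19748 * 0.974 = 19235
Group 4: 6428 * 0.923 = 5933
Group 5: 5538 * 0.961 + 9806 * 0.29 = 5322 + 2844 = 8166
Population now: 0–9=3219, 10–19=3157, 20–29=19235, 30–39=5933, 40+=8166
Total after period 2: 3219 + 3157 + 19235 + 5933 + 8166 = 39710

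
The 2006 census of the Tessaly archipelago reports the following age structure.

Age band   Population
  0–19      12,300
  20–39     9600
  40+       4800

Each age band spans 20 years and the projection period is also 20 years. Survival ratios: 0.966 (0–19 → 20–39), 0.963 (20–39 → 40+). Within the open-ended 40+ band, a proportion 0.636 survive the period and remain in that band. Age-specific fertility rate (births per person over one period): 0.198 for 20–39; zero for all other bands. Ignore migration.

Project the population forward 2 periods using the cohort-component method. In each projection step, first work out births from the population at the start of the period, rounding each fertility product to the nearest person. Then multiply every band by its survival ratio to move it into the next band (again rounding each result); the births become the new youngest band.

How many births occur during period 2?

2353

Call the bands 1 to 3, youngest first.
Period 1.
Births: 9600 * 0.198 = 1901
Band 2: 12300 * 0.966 = 11882
Band 3: 9600 * 0.963 + 4800 * 0.636 = 9245 + 3053 = 12298
Population now: 0–19=1901, 20–39=11882, 40+=12298
Period 2.
Births: 11882 * 0.198 = 2353
Band 2: 1901 * 0.966 = 1836
Band 3: 11882 * 0.963 + 12298 * 0.636 = 11442 + 7822 = 19264
Population now: 0–19=2353, 20–39=1836, 40+=19264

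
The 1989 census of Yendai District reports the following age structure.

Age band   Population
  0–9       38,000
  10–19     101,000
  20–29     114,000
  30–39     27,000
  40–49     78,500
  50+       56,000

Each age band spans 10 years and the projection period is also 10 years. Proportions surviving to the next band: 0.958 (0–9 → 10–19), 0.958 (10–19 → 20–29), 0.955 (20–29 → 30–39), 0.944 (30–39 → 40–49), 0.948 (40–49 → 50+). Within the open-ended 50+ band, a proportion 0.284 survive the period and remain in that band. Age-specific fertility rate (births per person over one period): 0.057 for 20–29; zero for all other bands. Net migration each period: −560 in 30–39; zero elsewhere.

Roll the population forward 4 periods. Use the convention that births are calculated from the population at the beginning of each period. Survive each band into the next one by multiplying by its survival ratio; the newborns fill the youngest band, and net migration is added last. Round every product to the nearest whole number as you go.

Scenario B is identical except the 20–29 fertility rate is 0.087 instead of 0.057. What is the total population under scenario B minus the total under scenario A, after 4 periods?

7114

Call the bands 1 to 6, youngest first.
— Period 1 —
Births: 114000 × 0.057 = 6498
Band 2: 38000 × 0.958 = 36404
Band 3: 101000 × 0.958 = 96758
Band 4: 114000 × 0.955 = 108870
Band 5: 27000 × 0.944 = 25488
Band 6: 78500 × 0.948 + 56000 × 0.284 = 74418 + 15904 = 90322
Net migration: Band 4 − 560 → 108310
End of period: [6498, 36404, 96758, 108310, 25488, 90322]
— Period 2 —
Births: 96758 × 0.057 = 5515
Band 2: 6498 × 0.958 = 6225
Band 3: 36404 × 0.958 = 34875
Band 4: 96758 × 0.955 = 92404
Band 5: 108310 × 0.944 = 102245
Band 6: 25488 × 0.948 + 90322 × 0.284 = 24163 + 25651 = 49814
Net migration: Band 4 − 560 → 91844
End of period: [5515, 6225, 34875, 91844, 102245, 49814]
— Period 3 —
Births: 34875 × 0.057 = 1988
Band 2: 5515 × 0.958 = 5283
Band 3: 6225 × 0.958 = 5964
Band 4: 34875 × 0.955 = 33306
Band 5: 91844 × 0.944 = 86701
Band 6: 102245 × 0.948 + 49814 × 0.284 = 96928 + 14147 = 111075
Net migration: Band 4 − 560 → 32746
End of period: [1988, 5283, 5964, 32746, 86701, 111075]
— Period 4 —
Births: 5964 × 0.057 = 340
Band 2: 1988 × 0.958 = 1905
Band 3: 5283 × 0.958 = 5061
Band 4: 5964 × 0.955 = 5696
Band 5: 32746 × 0.944 = 30912
Band 6: 86701 × 0.948 + 111075 × 0.284 = 82193 + 31545 = 113738
Net migration: Band 4 − 560 → 5136
End of period: [340, 1905, 5061, 5136, 30912, 113738]
Scenario A total after 4 periods: 157092
Scenario B projection —
— Period 1 —
Births: 114000 × 0.087 = 9918
Band 2: 38000 × 0.958 = 36404
Band 3: 101000 × 0.958 = 96758
Band 4: 114000 × 0.955 = 108870
Band 5: 27000 × 0.944 = 25488
Band 6: 78500 × 0.948 + 56000 × 0.284 = 74418 + 15904 = 90322
Net migration: Band 4 − 560 → 108310
End of period: [9918, 36404, 96758, 108310, 25488, 90322]
— Period 2 —
Births: 96758 × 0.087 = 8418
Band 2: 9918 × 0.958 = 9501
Band 3: 36404 × 0.958 = 34875
Band 4: 96758 × 0.955 = 92404
Band 5: 108310 × 0.944 = 102245
Band 6: 25488 × 0.948 + 90322 × 0.284 = 24163 + 25651 = 49814
Net migration: Band 4 − 560 → 91844
End of period: [8418, 9501, 34875, 91844, 102245, 49814]
— Period 3 —
Births: 34875 × 0.087 = 3034
Band 2: 8418 × 0.958 = 8064
Band 3: 9501 × 0.958 = 9102
Band 4: 34875 × 0.955 = 33306
Band 5: 91844 × 0.944 = 86701
Band 6: 102245 × 0.948 + 49814 × 0.284 = 96928 + 14147 = 111075
Net migration: Band 4 − 560 → 32746
End of period: [3034, 8064, 9102, 32746, 86701, 111075]
— Period 4 —
Births: 9102 × 0.087 = 792
Band 2: 3034 × 0.958 = 2907
Band 3: 8064 × 0.958 = 7725
Band 4: 9102 × 0.955 = 8692
Band 5: 32746 × 0.944 = 30912
Band 6: 86701 × 0.948 + 111075 × 0.284 = 82193 + 31545 = 113738
Net migration: Band 4 − 560 → 8132
End of period: [792, 2907, 7725, 8132, 30912, 113738]
Scenario B total after 4 periods: 164206
Difference B − A = 164206 − 157092 = 7114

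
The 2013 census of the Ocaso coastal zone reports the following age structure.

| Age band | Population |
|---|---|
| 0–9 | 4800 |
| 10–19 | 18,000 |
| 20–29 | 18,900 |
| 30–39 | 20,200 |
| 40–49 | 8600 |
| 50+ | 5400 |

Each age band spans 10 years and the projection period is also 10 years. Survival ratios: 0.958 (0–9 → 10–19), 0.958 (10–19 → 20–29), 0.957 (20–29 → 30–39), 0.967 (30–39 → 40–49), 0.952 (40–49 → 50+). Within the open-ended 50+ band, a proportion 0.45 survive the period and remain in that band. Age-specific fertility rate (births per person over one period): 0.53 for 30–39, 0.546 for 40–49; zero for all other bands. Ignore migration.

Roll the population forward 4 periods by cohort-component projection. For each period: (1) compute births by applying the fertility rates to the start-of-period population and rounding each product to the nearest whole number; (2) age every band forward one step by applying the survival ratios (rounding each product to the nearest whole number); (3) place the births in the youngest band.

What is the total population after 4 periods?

92083

(Groups numbered youngest = 1 to oldest = 6.)
Period 1:
Births: 20200 * 0.53 = 10706  |  8600 * 0.546 = 4696 — total 15402
Group 2: 4800 * 0.958 = 4598
Group 3: 18000 * 0.958 = 17244
Group 4: 18900 * 0.957 = 18087
Group 5: 20200 * 0.967 = 19533
Group 6: 8600 * 0.952 + 5400 * 0.45 = 8187 + 2430 = 10617
End of period: [15402, 4598, 17244, 18087, 19533, 10617]
Period 2:
Births: 18087 * 0.53 = 9586  |  19533 * 0.546 = 10665 — total 20251
Group 2: 15402 * 0.958 = 14755
Group 3: 4598 * 0.958 = 4405
Group 4: 17244 * 0.957 = 16503
Group 5: 18087 * 0.967 = 17490
Group 6: 19533 * 0.952 + 10617 * 0.45 = 18595 + 4778 = 23373
End of period: [20251, 14755, 4405, 16503, 17490, 23373]
Period 3:
Births: 16503 * 0.53 = 8747  |  17490 * 0.546 = 9550 — total 18297
Group 2: 20251 * 0.958 = 19400
Group 3: 14755 * 0.958 = 14135
Group 4: 4405 * 0.957 = 4216
Group 5: 16503 * 0.967 = 15958
Group 6: 17490 * 0.952 + 23373 * 0.45 = 16650 + 10518 = 27168
End of period: [18297, 19400, 14135, 4216, 15958, 27168]
Period 4:
Births: 4216 * 0.53 = 2234  |  15958 * 0.546 = 8713 — total 10947
Group 2: 18297 * 0.958 = 17529
Group 3: 19400 * 0.958 = 18585
Group 4: 14135 * 0.957 = 13527
Group 5: 4216 * 0.967 = 4077
Group 6: 15958 * 0.952 + 27168 * 0.45 = 15192 + 12226 = 27418
End of period: [10947, 17529, 18585, 13527, 4077, 27418]
Total after period 4: 10947 + 17529 + 18585 + 13527 + 4077 + 27418 = 92083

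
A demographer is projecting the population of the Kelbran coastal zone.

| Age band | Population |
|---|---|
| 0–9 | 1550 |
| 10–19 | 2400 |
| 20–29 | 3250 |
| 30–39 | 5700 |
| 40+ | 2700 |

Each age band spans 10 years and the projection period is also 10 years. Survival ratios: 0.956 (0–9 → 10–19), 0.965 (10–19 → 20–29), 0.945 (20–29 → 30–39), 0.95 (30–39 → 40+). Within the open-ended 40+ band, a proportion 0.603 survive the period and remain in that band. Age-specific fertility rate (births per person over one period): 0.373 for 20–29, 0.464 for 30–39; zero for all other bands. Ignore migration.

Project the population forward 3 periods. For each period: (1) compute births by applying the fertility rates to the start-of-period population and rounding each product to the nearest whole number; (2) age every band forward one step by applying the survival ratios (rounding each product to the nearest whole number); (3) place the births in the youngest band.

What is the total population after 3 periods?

After projecting period 1:
Births: 3250 × 0.373 = 1212  |  5700 × 0.464 = 2645 — total 3857
10–19: 1550 × 0.956 = 1482
20–29: 2400 × 0.965 = 2316
30–39: 3250 × 0.945 = 3071
40+: 5700 × 0.95 + 2700 × 0.603 = 5415 + 1628 = 7043
Giving 3857 / 1482 / 2316 / 3071 / 7043.
After projecting period 2:
Births: 2316 × 0.373 = 864  |  3071 × 0.464 = 1425 — total 2289
10–19: 3857 × 0.956 = 3687
20–29: 1482 × 0.965 = 1430
30–39: 2316 × 0.945 = 2189
40+: 3071 × 0.95 + 7043 × 0.603 = 2917 + 4247 = 7164
Giving 2289 / 3687 / 1430 / 2189 / 7164.
After projecting period 3:
Births: 1430 × 0.373 = 533  |  2189 × 0.464 = 1016 — total 1549
10–19: 2289 × 0.956 = 2188
20–29: 3687 × 0.965 = 3558
30–39: 1430 × 0.945 = 1351
40+: 2189 × 0.95 + 7164 × 0.603 = 2080 + 4320 = 6400
Giving 1549 / 2188 / 3558 / 1351 / 6400.
Total after period 3: 1549 + 2188 + 3558 + 1351 + 6400 = 15046

15046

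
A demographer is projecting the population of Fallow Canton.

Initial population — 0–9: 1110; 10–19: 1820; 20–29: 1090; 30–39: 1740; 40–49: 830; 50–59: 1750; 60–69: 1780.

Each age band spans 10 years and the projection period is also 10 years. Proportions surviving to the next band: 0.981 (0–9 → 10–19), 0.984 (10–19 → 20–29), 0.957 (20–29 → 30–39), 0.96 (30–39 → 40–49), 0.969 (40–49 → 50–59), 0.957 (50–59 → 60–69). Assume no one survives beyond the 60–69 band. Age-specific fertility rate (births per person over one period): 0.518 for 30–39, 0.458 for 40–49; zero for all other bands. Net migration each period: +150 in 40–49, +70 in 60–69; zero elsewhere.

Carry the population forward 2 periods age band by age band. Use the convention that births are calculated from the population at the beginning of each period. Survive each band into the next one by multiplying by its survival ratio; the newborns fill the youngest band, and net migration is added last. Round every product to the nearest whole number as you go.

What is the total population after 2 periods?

— Period 1 —
Births: 1740 * 0.518 = 901 ; 830 * 0.458 = 380 ⇒ total 1281
10–19: 1110 * 0.981 = 1089
20–29: 1820 * 0.984 = 1791
30–39: 1090 * 0.957 = 1043
40–49: 1740 * 0.96 = 1670
50–59: 830 * 0.969 = 804
60–69: 1750 * 0.957 = 1675
Net migration: 40–49 + 150 → 1820; 60–69 + 70 → 1745
Population now: 0–9=1281, 10–19=1089, 20–29=1791, 30–39=1043, 40–49=1820, 50–59=804, 60–69=1745
— Period 2 —
Births: 1043 * 0.518 = 540 ; 1820 * 0.458 = 834 ⇒ total 1374
10–19: 1281 * 0.981 = 1257
20–29: 1089 * 0.984 = 1072
30–39: 1791 * 0.957 = 1714
40–49: 1043 * 0.96 = 1001
50–59: 1820 * 0.969 = 1764
60–69: 804 * 0.957 = 769
Net migration: 40–49 + 150 → 1151; 60–69 + 70 → 839
Population now: 0–9=1374, 10–19=1257, 20–29=1072, 30–39=1714, 40–49=1151, 50–59=1764, 60–69=839
Total after period 2: 1374 + 1257 + 1072 + 1714 + 1151 + 1764 + 839 = 9171

9171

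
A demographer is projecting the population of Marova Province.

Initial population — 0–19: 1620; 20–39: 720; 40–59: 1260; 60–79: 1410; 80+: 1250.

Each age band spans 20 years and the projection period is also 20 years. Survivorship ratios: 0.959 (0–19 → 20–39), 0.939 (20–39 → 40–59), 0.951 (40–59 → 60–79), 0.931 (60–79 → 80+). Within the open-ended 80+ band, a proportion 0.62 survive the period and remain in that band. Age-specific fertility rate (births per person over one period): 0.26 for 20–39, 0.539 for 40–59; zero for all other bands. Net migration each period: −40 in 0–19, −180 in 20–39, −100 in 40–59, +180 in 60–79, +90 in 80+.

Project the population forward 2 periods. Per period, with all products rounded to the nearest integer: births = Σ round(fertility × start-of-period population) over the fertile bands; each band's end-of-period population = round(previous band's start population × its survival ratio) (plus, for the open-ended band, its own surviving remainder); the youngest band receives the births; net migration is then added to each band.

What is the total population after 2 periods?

Numbering the groups 1..5 from youngest to oldest:
— Period 1 —
Births: 720 × 0.26 = 187, 1260 × 0.539 = 679 → total 866
Group 2: 1620 × 0.959 = 1554
Group 3: 720 × 0.939 = 676
Group 4: 1260 × 0.951 = 1198
Group 5: 1410 × 0.931 + 1250 × 0.62 = 1313 + 775 = 2088
Net migration: Group 1 − 40 → 826; Group 2 − 180 → 1374; Group 3 − 100 → 576; Group 4 + 180 → 1378; Group 5 + 90 → 2178
End of period: [826, 1374, 576, 1378, 2178]
— Period 2 —
Births: 1374 × 0.26 = 357, 576 × 0.539 = 310 → total 667
Group 2: 826 × 0.959 = 792
Group 3: 1374 × 0.939 = 1290
Group 4: 576 × 0.951 = 548
Group 5: 1378 × 0.931 + 2178 × 0.62 = 1283 + 1350 = 2633
Net migration: Group 1 − 40 → 627; Group 2 − 180 → 612; Group 3 − 100 → 1190; Group 4 + 180 → 728; Group 5 + 90 → 2723
End of period: [627, 612, 1190, 728, 2723]
Total after period 2: 627 + 612 + 1190 + 728 + 2723 = 5880

5880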